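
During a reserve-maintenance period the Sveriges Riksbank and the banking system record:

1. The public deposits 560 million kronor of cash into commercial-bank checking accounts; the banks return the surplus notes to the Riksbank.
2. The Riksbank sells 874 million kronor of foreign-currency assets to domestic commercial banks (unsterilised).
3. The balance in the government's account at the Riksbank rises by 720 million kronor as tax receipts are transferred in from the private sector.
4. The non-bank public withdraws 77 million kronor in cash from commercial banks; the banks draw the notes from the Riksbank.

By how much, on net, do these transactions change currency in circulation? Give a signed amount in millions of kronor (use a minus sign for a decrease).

-483 million

Riksbank balance sheet:
  Assets:      Foreign assets −874M
  Liabilities: Bank reserves −1111M, Currency in circulation −483M, Government deposits +720M
Commercial banking system:
  Assets:      Reserves at CB −1111M, Foreign assets +874M
  Liabilities: Checkable deposits −237M
So the change in currency in circulation is -483 million.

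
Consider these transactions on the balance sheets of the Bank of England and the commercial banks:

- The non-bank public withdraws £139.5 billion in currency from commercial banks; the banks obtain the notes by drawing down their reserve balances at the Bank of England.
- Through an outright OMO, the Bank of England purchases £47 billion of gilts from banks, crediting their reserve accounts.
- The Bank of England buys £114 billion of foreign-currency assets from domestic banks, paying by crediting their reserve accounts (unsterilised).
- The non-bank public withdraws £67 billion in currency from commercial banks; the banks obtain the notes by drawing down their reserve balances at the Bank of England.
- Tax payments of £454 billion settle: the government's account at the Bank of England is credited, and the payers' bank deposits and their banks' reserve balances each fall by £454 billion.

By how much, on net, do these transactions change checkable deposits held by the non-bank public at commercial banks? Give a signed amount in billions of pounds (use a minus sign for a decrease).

-£660.5 billion

Bank of England balance sheet:
  Assets:      Securities +£47B, Foreign assets +£114B
  Liabilities: Bank reserves −£499.5B, Currency in circulation +£206.5B, Government deposits +£454B
Commercial banking system:
  Assets:      Reserves at CB −£499.5B, Securities −£47B, Foreign assets −£114B
  Liabilities: Checkable deposits −£660.5B
So the change in checkable deposits held by the non-bank public at commercial banks is -£660.5 billion.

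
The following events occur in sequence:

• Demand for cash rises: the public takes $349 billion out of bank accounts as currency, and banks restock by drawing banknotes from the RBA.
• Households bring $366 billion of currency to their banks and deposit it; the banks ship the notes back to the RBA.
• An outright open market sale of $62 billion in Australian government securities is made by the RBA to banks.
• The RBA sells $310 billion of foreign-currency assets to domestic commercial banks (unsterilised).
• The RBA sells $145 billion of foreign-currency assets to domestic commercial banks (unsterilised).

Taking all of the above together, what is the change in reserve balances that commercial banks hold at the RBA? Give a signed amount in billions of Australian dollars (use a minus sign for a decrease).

-$500 billion

RBA balance sheet:
  Assets:      Securities −$62B, Foreign assets −$455B
  Liabilities: Bank reserves −$500B, Currency in circulation −$17B
So the change in reserve balances that commercial banks hold at the RBA is -$500 billion.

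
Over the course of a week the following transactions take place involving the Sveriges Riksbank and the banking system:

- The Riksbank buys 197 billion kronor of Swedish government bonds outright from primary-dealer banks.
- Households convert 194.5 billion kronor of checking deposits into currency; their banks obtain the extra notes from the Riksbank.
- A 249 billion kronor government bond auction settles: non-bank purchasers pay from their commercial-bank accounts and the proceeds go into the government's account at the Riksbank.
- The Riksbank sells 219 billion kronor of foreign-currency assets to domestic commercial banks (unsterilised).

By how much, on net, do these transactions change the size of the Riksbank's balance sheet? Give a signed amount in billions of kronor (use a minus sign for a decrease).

Riksbank balance sheet:
  Assets:      Securities +197B, Foreign assets −219B
  Liabilities: Bank reserves −465.5B, Currency in circulation +194.5B, Government deposits +249B
Change in total Riksbank assets = -22 billion.

-22 billion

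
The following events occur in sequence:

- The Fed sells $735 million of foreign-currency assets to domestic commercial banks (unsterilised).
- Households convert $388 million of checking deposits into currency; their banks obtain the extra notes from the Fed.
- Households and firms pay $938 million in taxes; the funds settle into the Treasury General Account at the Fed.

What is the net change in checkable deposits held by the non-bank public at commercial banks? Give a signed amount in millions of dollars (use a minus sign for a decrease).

-$1326 million

FX sale $735 million: the counterparty is a bank, so public deposits are unchanged → 0.
Currency withdrawal $388 million: non-bank counterparties' bank balances fall → −$388M.
Government account inflow $938 million: non-bank counterparties' bank balances fall → −$938M.
Net: 0 − 388 − 938 = -$1326 million.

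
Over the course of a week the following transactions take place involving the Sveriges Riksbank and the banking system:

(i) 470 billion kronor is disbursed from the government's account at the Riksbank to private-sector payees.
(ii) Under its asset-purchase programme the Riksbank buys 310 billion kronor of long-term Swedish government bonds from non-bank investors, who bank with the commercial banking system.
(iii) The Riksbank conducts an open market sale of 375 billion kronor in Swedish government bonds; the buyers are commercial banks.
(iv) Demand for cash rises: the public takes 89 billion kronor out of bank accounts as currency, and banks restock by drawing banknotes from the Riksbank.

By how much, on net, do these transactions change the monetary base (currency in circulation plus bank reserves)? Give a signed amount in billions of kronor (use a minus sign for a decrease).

+405 billion

Government spending 470 billion kronor: a non-base liability converts back to reserves → +470B.
Asset purchase (from non-banks) 310 billion kronor: Riksbank balance sheet expands → +310B.
OMO sale (to banks) 375 billion kronor: Riksbank balance sheet contracts → −375B.
Currency withdrawal 89 billion kronor: just a shift between currency and reserves — both are base money → 0.
Net: 470 + 310 − 375 + 0 = +405 billion.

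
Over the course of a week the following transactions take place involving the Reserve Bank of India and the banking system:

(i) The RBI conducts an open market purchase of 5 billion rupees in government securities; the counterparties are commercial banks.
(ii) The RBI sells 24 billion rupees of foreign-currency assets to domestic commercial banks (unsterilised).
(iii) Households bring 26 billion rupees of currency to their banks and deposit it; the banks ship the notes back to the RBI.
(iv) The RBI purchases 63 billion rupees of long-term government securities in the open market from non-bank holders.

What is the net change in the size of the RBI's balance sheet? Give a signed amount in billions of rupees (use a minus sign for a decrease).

+44 billion

RBI balance sheet:
  Assets:      Securities +68B, Foreign assets −24B
  Liabilities: Bank reserves +70B, Currency in circulation −26B
Commercial banking system:
  Assets:      Reserves at CB +70B, Securities −5B, Foreign assets +24B
  Liabilities: Checkable deposits +89B
Change in total RBI assets = +44 billion.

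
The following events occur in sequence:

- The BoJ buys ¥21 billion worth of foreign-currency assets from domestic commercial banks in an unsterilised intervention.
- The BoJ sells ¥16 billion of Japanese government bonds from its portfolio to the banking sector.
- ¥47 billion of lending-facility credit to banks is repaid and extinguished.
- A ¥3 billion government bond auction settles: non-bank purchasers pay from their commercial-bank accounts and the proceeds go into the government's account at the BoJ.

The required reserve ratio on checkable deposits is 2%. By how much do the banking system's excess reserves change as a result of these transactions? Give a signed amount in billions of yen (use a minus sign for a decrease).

-¥44.94 billion

FX purchase ¥21 billion: reserves +¥21B, deposits 0.
OMO sale (to banks) ¥16 billion: reserves −¥16B, deposits 0.
Discount-window repayment ¥47 billion: reserves −¥47B, deposits 0.
Government account inflow ¥3 billion: reserves −¥3B, deposits −¥3B.
Totals: Δreserves = −¥45B, Δdeposits = −¥3B.
Δrequired reserves = 2% × −¥3B = −¥0.06B.
Δexcess reserves = Δreserves − Δrequired = −¥45B − (−¥0.06B) = -¥44.94 billion.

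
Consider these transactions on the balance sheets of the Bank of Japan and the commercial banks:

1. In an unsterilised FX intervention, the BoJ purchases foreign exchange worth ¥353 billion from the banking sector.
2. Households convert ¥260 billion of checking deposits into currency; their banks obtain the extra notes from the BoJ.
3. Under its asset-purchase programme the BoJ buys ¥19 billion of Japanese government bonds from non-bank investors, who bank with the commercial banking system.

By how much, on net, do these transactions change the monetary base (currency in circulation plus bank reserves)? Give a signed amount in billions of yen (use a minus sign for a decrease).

+¥372 billion

FX purchase ¥353 billion: BoJ balance sheet expands → +¥353B.
Currency withdrawal ¥260 billion: just a shift between currency and reserves — both are base money → 0.
Asset purchase (from non-banks) ¥19 billion: BoJ balance sheet expands → +¥19B.
Net: 353 + 0 + 19 = +¥372 billion.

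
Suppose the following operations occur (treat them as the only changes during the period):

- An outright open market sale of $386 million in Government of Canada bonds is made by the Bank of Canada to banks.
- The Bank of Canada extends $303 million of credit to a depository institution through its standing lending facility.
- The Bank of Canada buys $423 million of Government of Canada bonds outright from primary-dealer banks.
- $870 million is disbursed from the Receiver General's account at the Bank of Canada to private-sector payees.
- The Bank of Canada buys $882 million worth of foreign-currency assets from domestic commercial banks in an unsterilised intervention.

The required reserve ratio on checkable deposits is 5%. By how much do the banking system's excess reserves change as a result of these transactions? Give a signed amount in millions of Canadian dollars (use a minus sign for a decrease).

+$2048.5 million

OMO sale (to banks) $386 million: reserves −$386M, deposits 0.
Discount-window loan $303 million: reserves +$303M, deposits 0.
OMO purchase (from banks) $423 million: reserves +$423M, deposits 0.
Government spending $870 million: reserves +$870M, deposits +$870M.
FX purchase $882 million: reserves +$882M, deposits 0.
Totals: Δreserves = +$2092M, Δdeposits = +$870M.
Δrequired reserves = 5% × +$870M = +$43.5M.
Δexcess reserves = Δreserves − Δrequired = +$2092M − (+$43.5M) = +$2048.5 million.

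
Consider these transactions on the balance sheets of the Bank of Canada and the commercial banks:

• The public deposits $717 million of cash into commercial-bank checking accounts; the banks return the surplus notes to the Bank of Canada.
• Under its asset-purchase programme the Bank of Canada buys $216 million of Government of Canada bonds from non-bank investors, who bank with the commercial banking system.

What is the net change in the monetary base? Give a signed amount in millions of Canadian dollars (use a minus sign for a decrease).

+$216 million

Bank of Canada balance sheet:
  Assets:      Securities +$216M
  Liabilities: Bank reserves +$933M, Currency in circulation −$717M
Monetary base = currency + reserves: −$717M + (+$933M) = +$216 million.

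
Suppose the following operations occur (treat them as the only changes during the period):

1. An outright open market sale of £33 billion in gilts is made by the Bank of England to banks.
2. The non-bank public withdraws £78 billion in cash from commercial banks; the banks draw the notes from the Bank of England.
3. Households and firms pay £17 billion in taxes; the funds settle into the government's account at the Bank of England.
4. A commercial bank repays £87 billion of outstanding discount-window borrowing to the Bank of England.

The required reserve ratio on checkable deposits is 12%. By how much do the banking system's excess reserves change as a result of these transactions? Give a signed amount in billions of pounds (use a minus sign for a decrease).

OMO sale (to banks) £33 billion: reserves −£33B, deposits 0.
Currency withdrawal £78 billion: reserves −£78B, deposits −£78B.
Government account inflow £17 billion: reserves −£17B, deposits −£17B.
Discount-window repayment £87 billion: reserves −£87B, deposits 0.
Totals: Δreserves = −£215B, Δdeposits = −£95B.
Δrequired reserves = 12% × −£95B = −£11.4B.
Δexcess reserves = Δreserves − Δrequired = −£215B − (−£11.4B) = -£203.6 billion.

-£203.6 billion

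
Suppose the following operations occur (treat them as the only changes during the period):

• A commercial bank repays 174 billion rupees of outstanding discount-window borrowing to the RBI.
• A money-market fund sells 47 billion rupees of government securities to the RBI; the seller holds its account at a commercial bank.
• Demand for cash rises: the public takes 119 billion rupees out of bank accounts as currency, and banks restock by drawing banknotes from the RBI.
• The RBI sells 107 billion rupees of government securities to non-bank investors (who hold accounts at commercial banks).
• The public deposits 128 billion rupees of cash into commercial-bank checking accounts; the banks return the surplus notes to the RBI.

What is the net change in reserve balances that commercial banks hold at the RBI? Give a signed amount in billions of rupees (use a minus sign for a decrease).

Discount-window repayment 174 billion rupees: repayment is debited from reserves → −174B.
Asset purchase (from non-banks) 47 billion rupees: the RBI pays by crediting reserve accounts → +47B.
Currency withdrawal 119 billion rupees: banks swap reserves for currency → −119B.
Asset sale (to non-banks) 107 billion rupees: the non-bank buyers' banks settle from reserves → −107B.
Currency deposit 128 billion rupees: returned notes are swapped for reserve credit → +128B.
Net: −174 + 47 − 119 − 107 + 128 = -225 billion.

-225 billion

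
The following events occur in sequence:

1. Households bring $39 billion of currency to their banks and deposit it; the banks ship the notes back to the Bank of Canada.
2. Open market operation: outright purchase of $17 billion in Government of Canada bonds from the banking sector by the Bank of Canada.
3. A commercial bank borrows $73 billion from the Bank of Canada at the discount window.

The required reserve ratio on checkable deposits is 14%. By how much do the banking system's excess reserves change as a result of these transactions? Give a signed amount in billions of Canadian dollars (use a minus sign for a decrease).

Currency deposit $39 billion: reserves +$39B, deposits +$39B.
OMO purchase (from banks) $17 billion: reserves +$17B, deposits 0.
Discount-window loan $73 billion: reserves +$73B, deposits 0.
Totals: Δreserves = +$129B, Δdeposits = +$39B.
Δrequired reserves = 14% × +$39B = +$5.46B.
Δexcess reserves = Δreserves − Δrequired = +$129B − (+$5.46B) = +$123.54 billion.

+$123.54 billion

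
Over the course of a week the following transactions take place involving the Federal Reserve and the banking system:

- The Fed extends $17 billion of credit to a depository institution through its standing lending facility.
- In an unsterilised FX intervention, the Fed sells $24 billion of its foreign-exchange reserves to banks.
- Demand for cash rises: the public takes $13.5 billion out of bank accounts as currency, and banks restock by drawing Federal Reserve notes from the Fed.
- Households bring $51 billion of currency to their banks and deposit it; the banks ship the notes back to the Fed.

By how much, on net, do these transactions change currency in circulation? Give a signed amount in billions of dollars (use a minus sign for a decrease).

Discount-window loan $17 billion: no currency enters or leaves circulation → 0.
FX sale $24 billion: no currency enters or leaves circulation → 0.
Currency withdrawal $13.5 billion: notes leave the central bank → +$13.5B.
Currency deposit $51 billion: notes return to the central bank → −$51B.
Net: 0 + 0 + 13.5 − 51 = -$37.5 billion.

-$37.5 billion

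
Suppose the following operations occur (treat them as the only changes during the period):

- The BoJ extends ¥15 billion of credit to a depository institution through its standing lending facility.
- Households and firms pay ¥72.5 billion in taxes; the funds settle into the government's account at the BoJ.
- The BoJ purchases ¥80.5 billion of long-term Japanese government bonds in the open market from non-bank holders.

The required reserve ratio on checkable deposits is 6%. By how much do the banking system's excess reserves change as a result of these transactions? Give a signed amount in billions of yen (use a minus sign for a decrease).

+¥22.52 billion

Discount-window loan ¥15 billion: reserves +¥15B, deposits 0.
Government account inflow ¥72.5 billion: reserves −¥72.5B, deposits −¥72.5B.
Asset purchase (from non-banks) ¥80.5 billion: reserves +¥80.5B, deposits +¥80.5B.
Totals: Δreserves = +¥23B, Δdeposits = +¥8B.
Δrequired reserves = 6% × +¥8B = +¥0.48B.
Δexcess reserves = Δreserves − Δrequired = +¥23B − (+¥0.48B) = +¥22.52 billion.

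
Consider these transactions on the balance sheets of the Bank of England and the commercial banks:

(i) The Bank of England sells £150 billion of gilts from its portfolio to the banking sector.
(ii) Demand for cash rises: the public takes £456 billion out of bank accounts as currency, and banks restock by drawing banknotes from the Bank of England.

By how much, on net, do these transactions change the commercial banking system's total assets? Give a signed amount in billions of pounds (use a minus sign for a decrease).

Bank of England balance sheet:
  Assets:      Securities −£150B
  Liabilities: Bank reserves −£606B, Currency in circulation +£456B
Commercial banking system:
  Assets:      Reserves at CB −£606B, Securities +£150B
  Liabilities: Checkable deposits −£456B
Change in total bank assets = -£456 billion.

-£456 billion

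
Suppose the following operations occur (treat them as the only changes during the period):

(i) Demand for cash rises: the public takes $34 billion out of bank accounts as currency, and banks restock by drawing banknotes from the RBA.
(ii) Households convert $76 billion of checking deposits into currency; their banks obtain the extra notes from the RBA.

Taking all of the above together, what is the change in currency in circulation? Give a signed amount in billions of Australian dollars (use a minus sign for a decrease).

Currency withdrawal $34 billion: notes leave the central bank → +$34B.
Currency withdrawal $76 billion: notes leave the central bank → +$76B.
Net: 34 + 76 = +$110 billion.

+$110 billion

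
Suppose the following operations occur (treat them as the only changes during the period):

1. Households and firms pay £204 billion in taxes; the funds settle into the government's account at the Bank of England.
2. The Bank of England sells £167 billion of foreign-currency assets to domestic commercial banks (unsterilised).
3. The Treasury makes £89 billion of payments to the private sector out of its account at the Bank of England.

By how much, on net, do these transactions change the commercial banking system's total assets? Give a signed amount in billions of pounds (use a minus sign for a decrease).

Bank of England balance sheet:
  Assets:      Foreign assets −£167B
  Liabilities: Bank reserves −£282B, Government deposits +£115B
Commercial banking system:
  Assets:      Reserves at CB −£282B, Foreign assets +£167B
  Liabilities: Checkable deposits −£115B
Change in total bank assets = -£115 billion.

-£115 billion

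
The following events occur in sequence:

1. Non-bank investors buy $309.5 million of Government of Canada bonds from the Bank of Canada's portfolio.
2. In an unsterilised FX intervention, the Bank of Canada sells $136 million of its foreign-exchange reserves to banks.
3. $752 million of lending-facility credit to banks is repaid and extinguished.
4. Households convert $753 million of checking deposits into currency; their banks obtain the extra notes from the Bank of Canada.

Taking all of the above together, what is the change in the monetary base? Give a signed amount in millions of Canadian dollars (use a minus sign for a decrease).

-$1197.5 million

Asset sale (to non-banks) $309.5 million: Bank of Canada balance sheet contracts → −$309.5M.
FX sale $136 million: Bank of Canada balance sheet contracts → −$136M.
Discount-window repayment $752 million: Bank of Canada balance sheet contracts → −$752M.
Currency withdrawal $753 million: just a shift between currency and reserves — both are base money → 0.
Net: −309.5 − 136 − 752 + 0 = -$1197.5 million.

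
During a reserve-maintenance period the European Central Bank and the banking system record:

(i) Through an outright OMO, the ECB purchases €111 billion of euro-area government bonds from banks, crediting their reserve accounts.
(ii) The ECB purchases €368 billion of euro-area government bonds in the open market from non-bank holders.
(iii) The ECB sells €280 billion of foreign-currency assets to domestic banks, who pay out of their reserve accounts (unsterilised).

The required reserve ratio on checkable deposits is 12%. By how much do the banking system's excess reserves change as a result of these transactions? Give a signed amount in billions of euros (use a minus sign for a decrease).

+€154.84 billion

OMO purchase (from banks) €111 billion: reserves +€111B, deposits 0.
Asset purchase (from non-banks) €368 billion: reserves +€368B, deposits +€368B.
FX sale €280 billion: reserves −€280B, deposits 0.
Totals: Δreserves = +€199B, Δdeposits = +€368B.
Δrequired reserves = 12% × +€368B = +€44.16B.
Δexcess reserves = Δreserves − Δrequired = +€199B − (+€44.16B) = +€154.84 billion.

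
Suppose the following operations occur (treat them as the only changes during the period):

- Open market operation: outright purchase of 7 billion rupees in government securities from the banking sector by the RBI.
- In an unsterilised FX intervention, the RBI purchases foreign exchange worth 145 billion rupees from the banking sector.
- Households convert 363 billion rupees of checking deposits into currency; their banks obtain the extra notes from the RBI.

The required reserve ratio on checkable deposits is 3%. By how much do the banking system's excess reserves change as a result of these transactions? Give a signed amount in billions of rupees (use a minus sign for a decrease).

-200.11 billion

OMO purchase (from banks) 7 billion rupees: reserves +7B, deposits 0.
FX purchase 145 billion rupees: reserves +145B, deposits 0.
Currency withdrawal 363 billion rupees: reserves −363B, deposits −363B.
Totals: Δreserves = −211B, Δdeposits = −363B.
Δrequired reserves = 3% × −363B = −10.89B.
Δexcess reserves = Δreserves − Δrequired = −211B − (−10.89B) = -200.11 billion.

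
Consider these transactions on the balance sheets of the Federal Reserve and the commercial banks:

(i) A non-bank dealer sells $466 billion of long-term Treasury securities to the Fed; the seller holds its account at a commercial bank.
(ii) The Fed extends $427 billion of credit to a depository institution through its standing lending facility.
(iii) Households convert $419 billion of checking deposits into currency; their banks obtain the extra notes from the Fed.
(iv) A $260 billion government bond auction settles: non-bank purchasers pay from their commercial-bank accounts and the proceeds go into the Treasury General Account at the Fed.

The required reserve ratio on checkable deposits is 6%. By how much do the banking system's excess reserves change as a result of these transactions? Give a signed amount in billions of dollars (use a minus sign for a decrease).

Asset purchase (from non-banks) $466 billion: reserves +$466B, deposits +$466B.
Discount-window loan $427 billion: reserves +$427B, deposits 0.
Currency withdrawal $419 billion: reserves −$419B, deposits −$419B.
Government account inflow $260 billion: reserves −$260B, deposits −$260B.
Totals: Δreserves = +$214B, Δdeposits = −$213B.
Δrequired reserves = 6% × −$213B = −$12.78B.
Δexcess reserves = Δreserves − Δrequired = +$214B − (−$12.78B) = +$226.78 billion.

+$226.78 billion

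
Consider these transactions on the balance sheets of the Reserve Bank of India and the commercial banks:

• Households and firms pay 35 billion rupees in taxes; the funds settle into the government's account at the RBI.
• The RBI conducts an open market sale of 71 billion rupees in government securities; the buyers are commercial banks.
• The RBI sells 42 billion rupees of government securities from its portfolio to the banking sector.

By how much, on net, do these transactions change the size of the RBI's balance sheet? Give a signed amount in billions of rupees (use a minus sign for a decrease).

-113 billion

Government account inflow 35 billion rupees: only the composition of liabilities changes → 0.
OMO sale (to banks) 71 billion rupees: an RBI asset is shed → −71B.
OMO sale (to banks) 42 billion rupees: an RBI asset is shed → −42B.
Net: 0 − 71 − 42 = -113 billion.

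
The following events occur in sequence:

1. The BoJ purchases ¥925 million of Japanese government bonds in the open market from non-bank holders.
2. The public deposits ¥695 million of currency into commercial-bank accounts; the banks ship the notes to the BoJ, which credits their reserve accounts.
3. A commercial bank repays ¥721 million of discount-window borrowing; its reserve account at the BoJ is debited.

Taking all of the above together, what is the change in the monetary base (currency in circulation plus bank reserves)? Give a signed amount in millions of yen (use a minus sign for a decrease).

BoJ balance sheet:
  Assets:      Securities +¥925M, Loans to banks −¥721M
  Liabilities: Bank reserves +¥899M, Currency in circulation −¥695M
Commercial banking system:
  Assets:      Reserves at CB +¥899M
  Liabilities: Checkable deposits +¥1620M, Borrowings from CB −¥721M
Monetary base = currency + reserves: −¥695M + (+¥899M) = +¥204 million.

+¥204 million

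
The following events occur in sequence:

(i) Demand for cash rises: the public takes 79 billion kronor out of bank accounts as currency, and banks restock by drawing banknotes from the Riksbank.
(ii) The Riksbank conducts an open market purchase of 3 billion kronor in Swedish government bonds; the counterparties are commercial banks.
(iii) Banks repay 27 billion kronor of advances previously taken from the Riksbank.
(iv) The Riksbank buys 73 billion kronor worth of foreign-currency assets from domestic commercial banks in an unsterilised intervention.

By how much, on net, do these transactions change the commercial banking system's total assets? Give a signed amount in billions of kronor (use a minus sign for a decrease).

-106 billion

Riksbank balance sheet:
  Assets:      Securities +3B, Loans to banks −27B, Foreign assets +73B
  Liabilities: Bank reserves −30B, Currency in circulation +79B
Commercial banking system:
  Assets:      Reserves at CB −30B, Securities −3B, Foreign assets −73B
  Liabilities: Checkable deposits −79B, Borrowings from CB −27B
Change in total bank assets = -106 billion.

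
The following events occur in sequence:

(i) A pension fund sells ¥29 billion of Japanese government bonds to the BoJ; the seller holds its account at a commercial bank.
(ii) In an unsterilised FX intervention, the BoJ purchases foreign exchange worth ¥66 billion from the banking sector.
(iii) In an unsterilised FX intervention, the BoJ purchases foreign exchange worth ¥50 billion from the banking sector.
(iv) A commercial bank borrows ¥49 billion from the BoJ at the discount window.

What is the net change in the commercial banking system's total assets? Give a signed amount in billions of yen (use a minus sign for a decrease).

+¥78 billion

Asset purchase (from non-banks) ¥29 billion: bank balance sheets expand → +¥29B.
FX purchase ¥66 billion: just an asset swap on bank balance sheets → 0.
FX purchase ¥50 billion: just an asset swap on bank balance sheets → 0.
Discount-window loan ¥49 billion: bank balance sheets expand → +¥49B.
Net: 29 + 0 + 0 + 49 = +¥78 billion.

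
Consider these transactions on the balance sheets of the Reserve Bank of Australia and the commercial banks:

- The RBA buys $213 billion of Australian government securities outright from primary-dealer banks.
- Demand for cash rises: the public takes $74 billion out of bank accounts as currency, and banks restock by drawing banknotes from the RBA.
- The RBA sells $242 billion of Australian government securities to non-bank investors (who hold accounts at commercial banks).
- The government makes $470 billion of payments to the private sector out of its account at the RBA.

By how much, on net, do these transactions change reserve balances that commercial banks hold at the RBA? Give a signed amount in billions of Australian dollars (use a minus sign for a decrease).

OMO purchase (from banks) $213 billion: the RBA pays by crediting reserve accounts → +$213B.
Currency withdrawal $74 billion: banks swap reserves for currency → −$74B.
Asset sale (to non-banks) $242 billion: the non-bank buyers' banks settle from reserves → −$242B.
Government spending $470 billion: government payments flow into bank reserve accounts → +$470B.
Net: 213 − 74 − 242 + 470 = +$367 billion.

+$367 billion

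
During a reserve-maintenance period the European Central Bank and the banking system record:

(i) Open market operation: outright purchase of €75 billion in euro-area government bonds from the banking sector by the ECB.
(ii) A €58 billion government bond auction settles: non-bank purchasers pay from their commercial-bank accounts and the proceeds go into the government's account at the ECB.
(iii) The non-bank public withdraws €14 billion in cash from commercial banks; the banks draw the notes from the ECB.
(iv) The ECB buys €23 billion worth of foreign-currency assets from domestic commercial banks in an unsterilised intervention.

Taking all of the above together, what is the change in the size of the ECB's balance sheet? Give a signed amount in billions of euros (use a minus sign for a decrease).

ECB balance sheet:
  Assets:      Securities +€75B, Foreign assets +€23B
  Liabilities: Bank reserves +€26B, Currency in circulation +€14B, Government deposits +€58B
Commercial banking system:
  Assets:      Reserves at CB +€26B, Securities −€75B, Foreign assets −€23B
  Liabilities: Checkable deposits −€72B
Change in total ECB assets = +€98 billion.

+€98 billion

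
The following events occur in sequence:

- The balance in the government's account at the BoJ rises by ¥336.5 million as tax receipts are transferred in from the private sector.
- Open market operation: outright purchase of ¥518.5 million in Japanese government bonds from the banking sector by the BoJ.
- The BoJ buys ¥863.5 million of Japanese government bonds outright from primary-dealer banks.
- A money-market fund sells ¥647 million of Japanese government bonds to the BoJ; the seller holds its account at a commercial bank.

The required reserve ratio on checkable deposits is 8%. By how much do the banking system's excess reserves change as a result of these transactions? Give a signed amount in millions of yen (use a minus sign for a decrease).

+¥1667.66 million

Government account inflow ¥336.5 million: reserves −¥336.5M, deposits −¥336.5M.
OMO purchase (from banks) ¥518.5 million: reserves +¥518.5M, deposits 0.
OMO purchase (from banks) ¥863.5 million: reserves +¥863.5M, deposits 0.
Asset purchase (from non-banks) ¥647 million: reserves +¥647M, deposits +¥647M.
Totals: Δreserves = +¥1692.5M, Δdeposits = +¥310.5M.
Δrequired reserves = 8% × +¥310.5M = +¥24.84M.
Δexcess reserves = Δreserves − Δrequired = +¥1692.5M − (+¥24.84M) = +¥1667.66 million.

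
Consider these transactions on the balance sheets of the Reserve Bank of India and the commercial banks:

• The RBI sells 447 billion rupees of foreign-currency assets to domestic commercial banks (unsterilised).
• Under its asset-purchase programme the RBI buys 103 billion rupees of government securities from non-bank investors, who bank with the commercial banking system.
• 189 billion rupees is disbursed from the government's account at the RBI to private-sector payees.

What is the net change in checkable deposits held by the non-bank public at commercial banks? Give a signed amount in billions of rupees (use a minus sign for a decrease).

+292 billion

RBI balance sheet:
  Assets:      Securities +103B, Foreign assets −447B
  Liabilities: Bank reserves −155B, Government deposits −189B
Commercial banking system:
  Assets:      Reserves at CB −155B, Foreign assets +447B
  Liabilities: Checkable deposits +292B
So the change in checkable deposits held by the non-bank public at commercial banks is +292 billion.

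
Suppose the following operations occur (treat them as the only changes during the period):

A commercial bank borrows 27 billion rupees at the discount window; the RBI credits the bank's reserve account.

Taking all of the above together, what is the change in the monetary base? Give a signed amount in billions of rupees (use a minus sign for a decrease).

+27 billion

Discount-window loan 27 billion rupees: RBI balance sheet expands → +27B.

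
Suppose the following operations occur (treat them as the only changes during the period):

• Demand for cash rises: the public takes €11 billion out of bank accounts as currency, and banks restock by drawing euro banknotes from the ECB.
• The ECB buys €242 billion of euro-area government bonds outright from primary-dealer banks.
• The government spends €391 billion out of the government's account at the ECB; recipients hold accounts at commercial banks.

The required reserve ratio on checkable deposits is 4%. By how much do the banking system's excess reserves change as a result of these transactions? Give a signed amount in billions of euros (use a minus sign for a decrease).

+€606.8 billion

Currency withdrawal €11 billion: reserves −€11B, deposits −€11B.
OMO purchase (from banks) €242 billion: reserves +€242B, deposits 0.
Government spending €391 billion: reserves +€391B, deposits +€391B.
Totals: Δreserves = +€622B, Δdeposits = +€380B.
Δrequired reserves = 4% × +€380B = +€15.2B.
Δexcess reserves = Δreserves − Δrequired = +€622B − (+€15.2B) = +€606.8 billion.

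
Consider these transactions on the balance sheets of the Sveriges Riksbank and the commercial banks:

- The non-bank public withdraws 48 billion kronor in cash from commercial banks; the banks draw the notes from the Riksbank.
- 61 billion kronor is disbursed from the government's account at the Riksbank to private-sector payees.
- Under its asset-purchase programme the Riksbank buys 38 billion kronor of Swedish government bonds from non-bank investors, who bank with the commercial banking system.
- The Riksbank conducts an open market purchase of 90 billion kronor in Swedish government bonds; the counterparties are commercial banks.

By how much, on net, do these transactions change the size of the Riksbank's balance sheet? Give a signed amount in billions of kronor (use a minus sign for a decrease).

Currency withdrawal 48 billion kronor: only the composition of liabilities changes → 0.
Government spending 61 billion kronor: only the composition of liabilities changes → 0.
Asset purchase (from non-banks) 38 billion kronor: a Riksbank asset is acquired → +38B.
OMO purchase (from banks) 90 billion kronor: a Riksbank asset is acquired → +90B.
Net: 0 + 0 + 38 + 90 = +128 billion.

+128 billion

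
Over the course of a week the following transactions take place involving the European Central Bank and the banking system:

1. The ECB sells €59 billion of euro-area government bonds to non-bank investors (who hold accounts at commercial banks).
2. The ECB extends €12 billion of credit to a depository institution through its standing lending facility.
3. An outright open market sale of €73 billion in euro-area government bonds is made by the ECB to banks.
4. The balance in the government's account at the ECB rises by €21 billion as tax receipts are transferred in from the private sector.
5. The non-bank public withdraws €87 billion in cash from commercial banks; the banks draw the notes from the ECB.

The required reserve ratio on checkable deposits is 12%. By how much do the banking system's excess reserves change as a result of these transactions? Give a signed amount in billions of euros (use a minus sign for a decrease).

-€207.96 billion

Asset sale (to non-banks) €59 billion: reserves −€59B, deposits −€59B.
Discount-window loan €12 billion: reserves +€12B, deposits 0.
OMO sale (to banks) €73 billion: reserves −€73B, deposits 0.
Government account inflow €21 billion: reserves −€21B, deposits −€21B.
Currency withdrawal €87 billion: reserves −€87B, deposits −€87B.
Totals: Δreserves = −€228B, Δdeposits = −€167B.
Δrequired reserves = 12% × −€167B = −€20.04B.
Δexcess reserves = Δreserves − Δrequired = −€228B − (−€20.04B) = -€207.96 billion.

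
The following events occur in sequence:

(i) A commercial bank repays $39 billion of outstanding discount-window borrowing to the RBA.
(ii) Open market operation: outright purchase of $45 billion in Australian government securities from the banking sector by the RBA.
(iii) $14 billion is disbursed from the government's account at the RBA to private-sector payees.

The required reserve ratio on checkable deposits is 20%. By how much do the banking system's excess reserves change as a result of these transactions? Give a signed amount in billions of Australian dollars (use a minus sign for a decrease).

Discount-window repayment $39 billion: reserves −$39B, deposits 0.
OMO purchase (from banks) $45 billion: reserves +$45B, deposits 0.
Government spending $14 billion: reserves +$14B, deposits +$14B.
Totals: Δreserves = +$20B, Δdeposits = +$14B.
Δrequired reserves = 20% × +$14B = +$2.8B.
Δexcess reserves = Δreserves − Δrequired = +$20B − (+$2.8B) = +$17.2 billion.

+$17.2 billion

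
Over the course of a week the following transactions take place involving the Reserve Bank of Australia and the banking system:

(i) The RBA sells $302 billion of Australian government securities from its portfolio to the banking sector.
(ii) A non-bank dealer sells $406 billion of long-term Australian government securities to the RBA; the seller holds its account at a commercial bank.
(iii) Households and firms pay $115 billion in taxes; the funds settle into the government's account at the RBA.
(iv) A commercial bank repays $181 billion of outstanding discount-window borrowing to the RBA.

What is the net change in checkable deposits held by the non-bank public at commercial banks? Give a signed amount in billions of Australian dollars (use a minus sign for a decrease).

OMO sale (to banks) $302 billion: the counterparty is a bank, so public deposits are unchanged → 0.
Asset purchase (from non-banks) $406 billion: non-bank counterparties' bank balances rise → +$406B.
Government account inflow $115 billion: non-bank counterparties' bank balances fall → −$115B.
Discount-window repayment $181 billion: the counterparty is a bank, so public deposits are unchanged → 0.
Net: 0 + 406 − 115 + 0 = +$291 billion.

+$291 billion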